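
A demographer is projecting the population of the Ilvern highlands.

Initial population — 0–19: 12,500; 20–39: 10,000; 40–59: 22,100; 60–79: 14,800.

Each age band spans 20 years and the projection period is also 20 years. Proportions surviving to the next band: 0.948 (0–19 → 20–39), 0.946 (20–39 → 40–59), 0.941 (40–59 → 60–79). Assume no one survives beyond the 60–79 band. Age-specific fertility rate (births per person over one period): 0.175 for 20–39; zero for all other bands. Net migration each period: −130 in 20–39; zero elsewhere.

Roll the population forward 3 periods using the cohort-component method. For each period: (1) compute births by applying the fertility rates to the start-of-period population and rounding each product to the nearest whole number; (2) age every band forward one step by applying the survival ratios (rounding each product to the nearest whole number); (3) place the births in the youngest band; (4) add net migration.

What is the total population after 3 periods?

After projecting period 1:
Births: 10000 × 0.175 = 1750
20–39: 12500 × 0.948 = 11850
40–59: 10000 × 0.946 = 9460
60–79: 22100 × 0.941 = 20796
Net migration: 20–39 − 130 → 11720
Giving 1750 / 11720 / 9460 / 20796.
After projecting period 2:
Births: 11720 × 0.175 = 2051
20–39: 1750 × 0.948 = 1659
40–59: 11720 × 0.946 = 11087
60–79: 9460 × 0.941 = 8902
Net migration: 20–39 − 130 → 1529
Giving 2051 / 1529 / 11087 / 8902.
After projecting period 3:
Births: 1529 × 0.175 = 268
20–39: 2051 × 0.948 = 1944
40–59: 1529 × 0.946 = 1446
60–79: 11087 × 0.941 = 10433
Net migration: 20–39 − 130 → 1814
Giving 268 / 1814 / 1446 / 10433.
Total after period 3: 268 + 1814 + 1446 + 10433 = 13961

13961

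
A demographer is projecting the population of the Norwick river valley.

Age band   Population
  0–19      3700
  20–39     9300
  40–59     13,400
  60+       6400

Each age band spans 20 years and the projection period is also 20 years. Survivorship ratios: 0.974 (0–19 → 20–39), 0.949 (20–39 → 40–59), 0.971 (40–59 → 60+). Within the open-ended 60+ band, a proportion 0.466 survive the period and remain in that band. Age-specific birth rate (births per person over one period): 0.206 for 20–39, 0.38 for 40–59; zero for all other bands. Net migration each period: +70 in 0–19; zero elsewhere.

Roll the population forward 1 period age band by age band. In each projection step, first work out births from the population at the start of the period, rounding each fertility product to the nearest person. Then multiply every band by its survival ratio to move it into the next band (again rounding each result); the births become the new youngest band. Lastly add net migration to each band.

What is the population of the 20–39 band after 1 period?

3604

— Period 1 —
Births: 9300 * 0.206 = 1916, 13400 * 0.38 = 5092 — total 7008
20–39: 3700 * 0.974 = 3604
40–59: 9300 * 0.949 = 8826
60+: 13400 * 0.971 + 6400 * 0.466 = 13011 + 2982 = 15993
Net migration: 0–19 + 70 → 7078
Population now: 0–19=7078, 20–39=3604, 40–59=8826, 60+=15993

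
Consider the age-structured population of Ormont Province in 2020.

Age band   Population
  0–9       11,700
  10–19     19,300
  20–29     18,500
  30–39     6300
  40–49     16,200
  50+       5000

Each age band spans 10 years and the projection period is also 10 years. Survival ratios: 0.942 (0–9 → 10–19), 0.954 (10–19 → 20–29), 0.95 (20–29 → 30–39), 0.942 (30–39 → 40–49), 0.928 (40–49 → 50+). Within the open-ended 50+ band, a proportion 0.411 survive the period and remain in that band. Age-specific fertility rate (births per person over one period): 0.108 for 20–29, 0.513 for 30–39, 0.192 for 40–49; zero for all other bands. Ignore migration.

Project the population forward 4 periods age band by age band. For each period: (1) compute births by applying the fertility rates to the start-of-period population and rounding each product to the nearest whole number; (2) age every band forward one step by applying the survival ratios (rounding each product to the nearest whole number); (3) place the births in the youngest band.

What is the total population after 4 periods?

72780

Let group 1 be 0–9 through group 6 = 50+.
After projecting period 1:
Births: 18500 * 0.108 = 1998, 6300 * 0.513 = 3232, 16200 * 0.192 = 3110 — total 8340
Group 2: 11700 * 0.942 = 11021
Group 3: 19300 * 0.954 = 18412
Group 4: 18500 * 0.95 = 17575
Group 5: 6300 * 0.942 = 5935
Group 6: 16200 * 0.928 + 5000 * 0.411 = 15034 + 2055 = 17089
Giving 8340 / 11021 / 18412 / 17575 / 5935 / 17089.
After projecting period 2:
Births: 18412 * 0.108 = 1988, 17575 * 0.513 = 9016, 5935 * 0.192 = 1140 — total 12144
Group 2: 8340 * 0.942 = 7856
Group 3: 11021 * 0.954 = 10514
Group 4: 18412 * 0.95 = 17491
Group 5: 17575 * 0.942 = 16556
Group 6: 5935 * 0.928 + 17089 * 0.411 = 5508 + 7024 = 12532
Giving 12144 / 7856 / 10514 / 17491 / 16556 / 12532.
After projecting period 3:
Births: 10514 * 0.108 = 1136, 17491 * 0.513 = 8973, 16556 * 0.192 = 3179 — total 13288
Group 2: 12144 * 0.942 = 11440
Group 3: 7856 * 0.954 = 7495
Group 4: 10514 * 0.95 = 9988
Group 5: 17491 * 0.942 = 16477
Group 6: 16556 * 0.928 + 12532 * 0.411 = 15364 + 5151 = 20515
Giving 13288 / 11440 / 7495 / 9988 / 16477 / 20515.
After projecting period 4:
Births: 7495 * 0.108 = 809, 9988 * 0.513 = 5124, 16477 * 0.192 = 3164 — total 9097
Group 2: 13288 * 0.942 = 12517
Group 3: 11440 * 0.954 = 10914
Group 4: 7495 * 0.95 = 7120
Group 5: 9988 * 0.942 = 9409
Group 6: 16477 * 0.928 + 20515 * 0.411 = 15291 + 8432 = 23723
Giving 9097 / 12517 / 10914 / 7120 / 9409 / 23723.
Total after period 4: 9097 + 12517 + 10914 + 7120 + 9409 + 23723 = 72780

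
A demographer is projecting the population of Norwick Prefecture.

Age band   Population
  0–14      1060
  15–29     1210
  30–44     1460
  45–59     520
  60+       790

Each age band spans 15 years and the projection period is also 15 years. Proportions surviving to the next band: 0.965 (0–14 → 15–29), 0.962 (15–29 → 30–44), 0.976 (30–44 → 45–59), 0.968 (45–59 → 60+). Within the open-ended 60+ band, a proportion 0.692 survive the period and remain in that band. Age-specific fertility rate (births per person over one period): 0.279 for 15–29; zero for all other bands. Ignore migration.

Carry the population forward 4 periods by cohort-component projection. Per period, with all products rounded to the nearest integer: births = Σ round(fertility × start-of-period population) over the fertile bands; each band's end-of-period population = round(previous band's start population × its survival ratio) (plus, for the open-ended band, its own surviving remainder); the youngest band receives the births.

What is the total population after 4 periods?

3434

Period 1:
Births: 1210 * 0.279 = 338
15–29: 1060 * 0.965 = 1023
30–44: 1210 * 0.962 = 1164
45–59: 1460 * 0.976 = 1425
60+: 520 * 0.968 + 790 * 0.692 = 503 + 547 = 1050
Giving 338 / 1023 / 1164 / 1425 / 1050.
Period 2:
Births: 1023 * 0.279 = 285
15–29: 338 * 0.965 = 326
30–44: 1023 * 0.962 = 984
45–59: 1164 * 0.976 = 1136
60+: 1425 * 0.968 + 1050 * 0.692 = 1379 + 727 = 2106
Giving 285 / 326 / 984 / 1136 / 2106.
Period 3:
Births: 326 * 0.279 = 91
15–29: 285 * 0.965 = 275
30–44: 326 * 0.962 = 314
45–59: 984 * 0.976 = 960
60+: 1136 * 0.968 + 2106 * 0.692 = 1100 + 1457 = 2557
Giving 91 / 275 / 314 / 960 / 2557.
Period 4:
Births: 275 * 0.279 = 77
15–29: 91 * 0.965 = 88
30–44: 275 * 0.962 = 265
45–59: 314 * 0.976 = 306
60+: 960 * 0.968 + 2557 * 0.692 = 929 + 1769 = 2698
Giving 77 / 88 / 265 / 306 / 2698.
Total after period 4: 77 + 88 + 265 + 306 + 2698 = 3434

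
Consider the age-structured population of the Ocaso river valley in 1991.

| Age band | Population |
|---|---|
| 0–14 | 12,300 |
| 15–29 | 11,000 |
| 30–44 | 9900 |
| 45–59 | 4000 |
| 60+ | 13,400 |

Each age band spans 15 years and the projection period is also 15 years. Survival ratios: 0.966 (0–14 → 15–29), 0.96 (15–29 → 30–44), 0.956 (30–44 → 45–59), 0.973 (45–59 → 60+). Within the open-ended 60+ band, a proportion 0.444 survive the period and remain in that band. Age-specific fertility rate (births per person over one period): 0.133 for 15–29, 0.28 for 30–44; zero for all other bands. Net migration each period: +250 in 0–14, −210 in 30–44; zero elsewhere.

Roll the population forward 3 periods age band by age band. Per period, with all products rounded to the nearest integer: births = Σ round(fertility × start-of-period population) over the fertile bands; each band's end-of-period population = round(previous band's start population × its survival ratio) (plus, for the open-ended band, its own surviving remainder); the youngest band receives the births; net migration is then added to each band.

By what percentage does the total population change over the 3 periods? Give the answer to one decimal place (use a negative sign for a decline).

-23.2

After projecting period 1:
Births: 11000 × 0.133 = 1463  |  9900 × 0.28 = 2772 → total 4235
15–29: 12300 × 0.966 = 11882
30–44: 11000 × 0.96 = 10560
45–59: 9900 × 0.956 = 9464
60+: 4000 × 0.973 + 13400 × 0.444 = 3892 + 5950 = 9842
Net migration: 0–14 + 250 → 4485; 30–44 − 210 → 10350
End of period: [4485, 11882, 10350, 9464, 9842]
After projecting period 2:
Births: 11882 × 0.133 = 1580  |  10350 × 0.28 = 2898 → total 4478
15–29: 4485 × 0.966 = 4333
30–44: 11882 × 0.96 = 11407
45–59: 10350 × 0.956 = 9895
60+: 9464 × 0.973 + 9842 × 0.444 = 9208 + 4370 = 13578
Net migration: 0–14 + 250 → 4728; 30–44 − 210 → 11197
End of period: [4728, 4333, 11197, 9895, 13578]
After projecting period 3:
Births: 4333 × 0.133 = 576  |  11197 × 0.28 = 3135 → total 3711
15–29: 4728 × 0.966 = 4567
30–44: 4333 × 0.96 = 4160
45–59: 11197 × 0.956 = 10704
60+: 9895 × 0.973 + 13578 × 0.444 = 9628 + 6029 = 15657
Net migration: 0–14 + 250 → 3961; 30–44 − 210 → 3950
End of period: [3961, 4567, 3950, 10704, 15657]
Total: 50600 → 38839; change = -11761; percentage change = -23.2%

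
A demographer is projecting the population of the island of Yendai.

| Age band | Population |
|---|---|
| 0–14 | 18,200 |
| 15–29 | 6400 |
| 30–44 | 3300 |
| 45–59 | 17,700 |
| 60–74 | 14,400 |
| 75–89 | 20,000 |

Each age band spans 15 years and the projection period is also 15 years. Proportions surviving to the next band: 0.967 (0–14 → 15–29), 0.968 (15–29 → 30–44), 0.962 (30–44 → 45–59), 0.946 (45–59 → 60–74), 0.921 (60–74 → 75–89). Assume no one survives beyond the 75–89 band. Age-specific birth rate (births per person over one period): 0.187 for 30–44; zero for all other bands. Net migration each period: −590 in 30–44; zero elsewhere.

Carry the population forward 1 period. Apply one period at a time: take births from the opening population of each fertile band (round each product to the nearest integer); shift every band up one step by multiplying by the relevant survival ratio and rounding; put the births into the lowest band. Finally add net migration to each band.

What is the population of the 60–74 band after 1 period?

Period 1.
Births: 3300 * 0.187 = 617
15–29: 18200 * 0.967 = 17599
30–44: 6400 * 0.968 = 6195
45–59: 3300 * 0.962 = 3175
60–74: 17700 * 0.946 = 16744
75–89: 14400 * 0.921 = 13262
Net migration: 30–44 − 590 → 5605
Population now: 0–14=617, 15–29=17599, 30–44=5605, 45–59=3175, 60–74=16744, 75–89=13262

16744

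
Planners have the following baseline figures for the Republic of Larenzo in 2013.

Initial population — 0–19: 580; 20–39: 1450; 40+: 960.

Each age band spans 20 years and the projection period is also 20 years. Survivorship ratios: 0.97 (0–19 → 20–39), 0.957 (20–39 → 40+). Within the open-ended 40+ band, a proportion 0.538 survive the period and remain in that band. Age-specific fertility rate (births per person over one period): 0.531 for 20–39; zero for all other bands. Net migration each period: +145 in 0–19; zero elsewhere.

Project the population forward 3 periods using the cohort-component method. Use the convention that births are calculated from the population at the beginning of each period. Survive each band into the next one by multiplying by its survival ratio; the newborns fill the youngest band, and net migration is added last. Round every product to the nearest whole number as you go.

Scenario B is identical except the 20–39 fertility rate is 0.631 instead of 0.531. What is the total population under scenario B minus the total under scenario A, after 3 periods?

365

After projecting period 1:
Births: 1450 × 0.531 = 770
20–39: 580 × 0.97 = 563
40+: 1450 × 0.957 + 960 × 0.538 = 1388 + 516 = 1904
Net migration: 0–19 + 145 → 915
Population now: 0–19=915, 20–39=563, 40+=1904
After projecting period 2:
Births: 563 × 0.531 = 299
20–39: 915 × 0.97 = 888
40+: 563 × 0.957 + 1904 × 0.538 = 539 + 1024 = 1563
Net migration: 0–19 + 145 → 444
Population now: 0–19=444, 20–39=888, 40+=1563
After projecting period 3:
Births: 888 × 0.531 = 472
20–39: 444 × 0.97 = 431
40+: 888 × 0.957 + 1563 × 0.538 = 850 + 841 = 1691
Net migration: 0–19 + 145 → 617
Population now: 0–19=617, 20–39=431, 40+=1691
Scenario A total after 3 periods: 2739
Scenario B projection —
After projecting period 1:
Births: 1450 × 0.631 = 915
20–39: 580 × 0.97 = 563
40+: 1450 × 0.957 + 960 × 0.538 = 1388 + 516 = 1904
Net migration: 0–19 + 145 → 1060
Population now: 0–19=1060, 20–39=563, 40+=1904
After projecting period 2:
Births: 563 × 0.631 = 355
20–39: 1060 × 0.97 = 1028
40+: 563 × 0.957 + 1904 × 0.538 = 539 + 1024 = 1563
Net migration: 0–19 + 145 → 500
Population now: 0–19=500, 20–39=1028, 40+=1563
After projecting period 3:
Births: 1028 × 0.631 = 649
20–39: 500 × 0.97 = 485
40+: 1028 × 0.957 + 1563 × 0.538 = 984 + 841 = 1825
Net migration: 0–19 + 145 → 794
Population now: 0–19=794, 20–39=485, 40+=1825
Scenario B total after 3 periods: 3104
Difference B − A = 3104 − 2739 = 365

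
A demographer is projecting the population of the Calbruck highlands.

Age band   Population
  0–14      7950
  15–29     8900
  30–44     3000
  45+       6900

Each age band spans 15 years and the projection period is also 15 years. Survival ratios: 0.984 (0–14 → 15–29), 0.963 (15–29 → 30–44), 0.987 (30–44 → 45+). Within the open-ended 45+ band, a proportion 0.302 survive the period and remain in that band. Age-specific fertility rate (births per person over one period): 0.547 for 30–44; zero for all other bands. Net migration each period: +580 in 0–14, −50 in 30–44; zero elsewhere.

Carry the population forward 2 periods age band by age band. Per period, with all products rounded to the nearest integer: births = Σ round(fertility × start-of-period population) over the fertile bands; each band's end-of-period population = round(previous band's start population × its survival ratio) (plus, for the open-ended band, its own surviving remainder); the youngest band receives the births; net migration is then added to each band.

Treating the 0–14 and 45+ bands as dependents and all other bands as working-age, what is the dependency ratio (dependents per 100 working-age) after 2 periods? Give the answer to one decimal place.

Let band 1 be 0–14 through band 4 = 45+.
Period 1.
Births: 3000 * 0.547 = 1641
Band 2: 7950 * 0.984 = 7823
Band 3: 8900 * 0.963 = 8571
Band 4: 3000 * 0.987 + 6900 * 0.302 = 2961 + 2084 = 5045
Net migration: Band 1 + 580 → 2221; Band 3 − 50 → 8521
Population now: 0–14=2221, 15–29=7823, 30–44=8521, 45+=5045
Period 2.
Births: 8521 * 0.547 = 4661
Band 2: 2221 * 0.984 = 2185
Band 3: 7823 * 0.963 = 7534
Band 4: 8521 * 0.987 + 5045 * 0.302 = 8410 + 1524 = 9934
Net migration: Band 1 + 580 → 5241; Band 3 − 50 → 7484
Population now: 0–14=5241, 15–29=2185, 30–44=7484, 45+=9934
Dependents (band 0–14 + band 45+) = 5241 + 9934 = 15175; working-age = 9669; ratio = 15175/9669 × 100 = 156.9

156.9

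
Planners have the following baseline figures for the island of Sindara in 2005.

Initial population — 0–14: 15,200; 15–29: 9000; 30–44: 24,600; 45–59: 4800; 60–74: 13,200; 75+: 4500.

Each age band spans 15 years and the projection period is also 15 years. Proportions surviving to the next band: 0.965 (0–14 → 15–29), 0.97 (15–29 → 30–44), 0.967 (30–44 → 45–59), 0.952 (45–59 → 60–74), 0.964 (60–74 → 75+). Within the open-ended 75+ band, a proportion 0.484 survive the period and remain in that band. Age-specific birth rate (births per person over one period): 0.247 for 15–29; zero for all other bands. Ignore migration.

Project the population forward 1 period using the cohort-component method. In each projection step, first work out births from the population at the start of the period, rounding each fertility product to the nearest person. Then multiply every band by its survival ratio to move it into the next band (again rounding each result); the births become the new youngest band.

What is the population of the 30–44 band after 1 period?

Period 1.
Births: 9000 × 0.247 = 2223
15–29: 15200 × 0.965 = 14668
30–44: 9000 × 0.97 = 8730
45–59: 24600 × 0.967 = 23788
60–74: 4800 × 0.952 = 4570
75+: 13200 × 0.964 + 4500 × 0.484 = 12725 + 2178 = 14903
Population now: 0–14=2223, 15–29=14668, 30–44=8730, 45–59=23788, 60–74=4570, 75+=14903

8730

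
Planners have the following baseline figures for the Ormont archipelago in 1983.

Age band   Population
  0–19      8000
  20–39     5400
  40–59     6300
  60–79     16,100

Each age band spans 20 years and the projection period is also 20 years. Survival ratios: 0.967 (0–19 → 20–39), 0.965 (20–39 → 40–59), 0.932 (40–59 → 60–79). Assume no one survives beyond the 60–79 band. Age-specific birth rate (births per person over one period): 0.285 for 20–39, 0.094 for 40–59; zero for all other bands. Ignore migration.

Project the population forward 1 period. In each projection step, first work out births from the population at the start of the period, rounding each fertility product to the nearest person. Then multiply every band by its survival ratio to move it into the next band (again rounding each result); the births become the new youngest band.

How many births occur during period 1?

2131

Period 1:
Births: 5400 × 0.285 = 1539, 6300 × 0.094 = 592 → 2131
20–39: 8000 × 0.967 = 7736
40–59: 5400 × 0.965 = 5211
60–79: 6300 × 0.932 = 5872
Population now: 0–19=2131, 20–39=7736, 40–59=5211, 60–79=5872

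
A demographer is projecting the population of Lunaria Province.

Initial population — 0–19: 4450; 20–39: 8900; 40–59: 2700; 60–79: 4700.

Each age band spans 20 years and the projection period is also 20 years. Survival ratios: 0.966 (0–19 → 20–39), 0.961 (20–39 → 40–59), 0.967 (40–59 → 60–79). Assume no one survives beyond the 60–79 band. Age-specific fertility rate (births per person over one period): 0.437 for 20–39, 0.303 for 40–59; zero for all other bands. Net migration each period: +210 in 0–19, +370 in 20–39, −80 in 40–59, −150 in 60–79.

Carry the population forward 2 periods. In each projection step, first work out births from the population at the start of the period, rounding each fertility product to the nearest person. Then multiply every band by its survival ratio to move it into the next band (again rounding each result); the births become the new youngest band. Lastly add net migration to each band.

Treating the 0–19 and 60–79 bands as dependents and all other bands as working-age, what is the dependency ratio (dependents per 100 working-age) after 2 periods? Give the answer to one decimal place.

(Groups numbered youngest = 1 to oldest = 4.)
Period 1.
Births: 8900 × 0.437 = 3889 ; 2700 × 0.303 = 818 → total 4707
Group 2: 4450 × 0.966 = 4299
Group 3: 8900 × 0.961 = 8553
Group 4: 2700 × 0.967 = 2611
Net migration: Group 1 + 210 → 4917; Group 2 + 370 → 4669; Group 3 − 80 → 8473; Group 4 − 150 → 2461
→ [4917, 4669, 8473, 2461]
Period 2.
Births: 4669 × 0.437 = 2040 ; 8473 × 0.303 = 2567 → total 4607
Group 2: 4917 × 0.966 = 4750
Group 3: 4669 × 0.961 = 4487
Group 4: 8473 × 0.967 = 8193
Net migration: Group 1 + 210 → 4817; Group 2 + 370 → 5120; Group 3 − 80 → 4407; Group 4 − 150 → 8043
→ [4817, 5120, 4407, 8043]
Dependents (band 0–19 + band 60–79) = 4817 + 8043 = 12860; working-age = 9527; ratio = 12860/9527 × 100 = 135.0

135.0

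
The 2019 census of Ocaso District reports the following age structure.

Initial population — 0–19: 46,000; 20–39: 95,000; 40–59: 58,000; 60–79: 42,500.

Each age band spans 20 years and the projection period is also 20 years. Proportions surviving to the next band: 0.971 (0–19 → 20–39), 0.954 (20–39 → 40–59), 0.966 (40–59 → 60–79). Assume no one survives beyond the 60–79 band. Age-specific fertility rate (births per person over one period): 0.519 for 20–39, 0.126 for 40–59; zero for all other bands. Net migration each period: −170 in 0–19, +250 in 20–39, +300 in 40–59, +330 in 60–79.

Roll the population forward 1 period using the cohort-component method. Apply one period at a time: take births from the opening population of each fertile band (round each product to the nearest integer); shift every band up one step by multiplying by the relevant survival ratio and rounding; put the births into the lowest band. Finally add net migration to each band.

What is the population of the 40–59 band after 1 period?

Call the groups 1 to 4, youngest first.
— Period 1 —
Births: 95000 * 0.519 = 49305 ; 58000 * 0.126 = 7308 ⇒ total 56613
Group 2: 46000 * 0.971 = 44666
Group 3: 95000 * 0.954 = 90630
Group 4: 58000 * 0.966 = 56028
Net migration: Group 1 − 170 → 56443; Group 2 + 250 → 44916; Group 3 + 300 → 90930; Group 4 + 330 → 56358
Population now: 0–19=56443, 20–39=44916, 40–59=90930, 60–79=56358

90930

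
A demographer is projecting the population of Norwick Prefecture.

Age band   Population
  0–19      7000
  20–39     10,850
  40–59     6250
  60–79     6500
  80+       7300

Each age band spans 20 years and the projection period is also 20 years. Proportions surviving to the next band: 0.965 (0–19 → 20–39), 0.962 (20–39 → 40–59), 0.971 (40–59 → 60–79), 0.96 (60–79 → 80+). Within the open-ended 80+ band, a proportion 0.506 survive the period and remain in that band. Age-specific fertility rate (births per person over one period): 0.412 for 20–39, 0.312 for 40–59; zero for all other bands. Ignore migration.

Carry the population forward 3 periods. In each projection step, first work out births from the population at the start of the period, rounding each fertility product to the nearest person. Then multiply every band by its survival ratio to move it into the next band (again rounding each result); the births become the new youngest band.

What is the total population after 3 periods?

Numbering the bands 1..5 from youngest to oldest:
[period 1]
Births: 10850 * 0.412 = 4470, 6250 * 0.312 = 1950 → total 6420
Band 2: 7000 * 0.965 = 6755
Band 3: 10850 * 0.962 = 10438
Band 4: 6250 * 0.971 = 6069
Band 5: 6500 * 0.96 + 7300 * 0.506 = 6240 + 3694 = 9934
Giving 6420 / 6755 / 10438 / 6069 / 9934.
[period 2]
Births: 6755 * 0.412 = 2783, 10438 * 0.312 = 3257 → total 6040
Band 2: 6420 * 0.965 = 6195
Band 3: 6755 * 0.962 = 6498
Band 4: 10438 * 0.971 = 10135
Band 5: 6069 * 0.96 + 9934 * 0.506 = 5826 + 5027 = 10853
Giving 6040 / 6195 / 6498 / 10135 / 10853.
[period 3]
Births: 6195 * 0.412 = 2552, 6498 * 0.312 = 2027 → total 4579
Band 2: 6040 * 0.965 = 5829
Band 3: 6195 * 0.962 = 5960
Band 4: 6498 * 0.971 = 6310
Band 5: 10135 * 0.96 + 10853 * 0.506 = 9730 + 5492 = 15222
Giving 4579 / 5829 / 5960 / 6310 / 15222.
Total after period 3: 4579 + 5829 + 5960 + 6310 + 15222 = 37900

37900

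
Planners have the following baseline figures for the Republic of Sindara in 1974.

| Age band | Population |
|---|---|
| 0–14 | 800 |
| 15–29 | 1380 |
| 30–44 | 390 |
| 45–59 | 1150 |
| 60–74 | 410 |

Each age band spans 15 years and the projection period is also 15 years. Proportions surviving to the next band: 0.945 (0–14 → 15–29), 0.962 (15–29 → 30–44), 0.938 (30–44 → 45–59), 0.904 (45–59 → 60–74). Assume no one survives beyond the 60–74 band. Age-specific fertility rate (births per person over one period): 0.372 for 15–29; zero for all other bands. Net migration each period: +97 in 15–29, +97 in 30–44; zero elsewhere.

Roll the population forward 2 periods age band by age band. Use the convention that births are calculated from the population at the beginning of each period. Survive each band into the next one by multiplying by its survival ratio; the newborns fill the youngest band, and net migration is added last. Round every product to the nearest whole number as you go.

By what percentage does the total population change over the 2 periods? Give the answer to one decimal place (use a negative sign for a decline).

[period 1]
Births: 1380 * 0.372 = 513
15–29: 800 * 0.945 = 756
30–44: 1380 * 0.962 = 1328
45–59: 390 * 0.938 = 366
60–74: 1150 * 0.904 = 1040
Net migration: 15–29 + 97 → 853; 30–44 + 97 → 1425
→ [513, 853, 1425, 366, 1040]
[period 2]
Births: 853 * 0.372 = 317
15–29: 513 * 0.945 = 485
30–44: 853 * 0.962 = 821
45–59: 1425 * 0.938 = 1337
60–74: 366 * 0.904 = 331
Net migration: 15–29 + 97 → 582; 30–44 + 97 → 918
→ [317, 582, 918, 1337, 331]
Total: 4130 → 3485; change = -645; percentage change = -15.6%

-15.6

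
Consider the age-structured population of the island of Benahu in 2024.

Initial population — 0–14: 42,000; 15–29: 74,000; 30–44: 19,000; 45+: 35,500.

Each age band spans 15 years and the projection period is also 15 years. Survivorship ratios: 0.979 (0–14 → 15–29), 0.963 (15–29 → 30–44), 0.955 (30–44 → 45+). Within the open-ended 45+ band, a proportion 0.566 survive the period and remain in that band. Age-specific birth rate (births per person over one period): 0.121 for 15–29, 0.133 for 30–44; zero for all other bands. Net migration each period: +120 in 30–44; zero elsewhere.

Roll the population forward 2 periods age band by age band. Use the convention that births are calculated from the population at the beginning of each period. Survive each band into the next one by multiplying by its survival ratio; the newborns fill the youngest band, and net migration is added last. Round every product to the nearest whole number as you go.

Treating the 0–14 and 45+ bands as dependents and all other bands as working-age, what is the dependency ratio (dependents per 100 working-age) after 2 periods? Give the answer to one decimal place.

204.6

— Period 1 —
Births: 74000 * 0.121 = 8954 ; 19000 * 0.133 = 2527 → total 11481
15–29: 42000 * 0.979 = 41118
30–44: 74000 * 0.963 = 71262
45+: 19000 * 0.955 + 35500 * 0.566 = 18145 + 20093 = 38238
Net migration: 30–44 + 120 → 71382
Giving 11481 / 41118 / 71382 / 38238.
— Period 2 —
Births: 41118 * 0.121 = 4975 ; 71382 * 0.133 = 9494 → total 14469
15–29: 11481 * 0.979 = 11240
30–44: 41118 * 0.963 = 39597
45+: 71382 * 0.955 + 38238 * 0.566 = 68170 + 21643 = 89813
Net migration: 30–44 + 120 → 39717
Giving 14469 / 11240 / 39717 / 89813.
Dependents (band 0–14 + band 45+) = 14469 + 89813 = 104282; working-age = 50957; ratio = 104282/50957 × 100 = 204.6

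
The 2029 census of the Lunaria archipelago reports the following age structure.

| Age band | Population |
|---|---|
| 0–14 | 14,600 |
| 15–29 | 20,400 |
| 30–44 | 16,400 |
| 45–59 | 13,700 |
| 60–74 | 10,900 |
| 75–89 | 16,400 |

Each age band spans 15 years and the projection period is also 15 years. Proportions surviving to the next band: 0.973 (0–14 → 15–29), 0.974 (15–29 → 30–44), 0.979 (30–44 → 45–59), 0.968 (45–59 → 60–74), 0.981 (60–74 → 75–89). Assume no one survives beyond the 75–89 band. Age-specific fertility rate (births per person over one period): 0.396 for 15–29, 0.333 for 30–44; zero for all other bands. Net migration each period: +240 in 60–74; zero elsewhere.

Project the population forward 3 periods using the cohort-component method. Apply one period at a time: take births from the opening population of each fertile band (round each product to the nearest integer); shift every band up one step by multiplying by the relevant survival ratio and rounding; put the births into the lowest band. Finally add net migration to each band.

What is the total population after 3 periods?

82667

Period 1.
Births: 20400 × 0.396 = 8078, 16400 × 0.333 = 5461 → total 13539
15–29: 14600 × 0.973 = 14206
30–44: 20400 × 0.974 = 19870
45–59: 16400 × 0.979 = 16056
60–74: 13700 × 0.968 = 13262
75–89: 10900 × 0.981 = 10693
Net migration: 60–74 + 240 → 13502
Population now: 0–14=13539, 15–29=14206, 30–44=19870, 45–59=16056, 60–74=13502, 75–89=10693
Period 2.
Births: 14206 × 0.396 = 5626, 19870 × 0.333 = 6617 → total 12243
15–29: 13539 × 0.973 = 13173
30–44: 14206 × 0.974 = 13837
45–59: 19870 × 0.979 = 19453
60–74: 16056 × 0.968 = 15542
75–89: 13502 × 0.981 = 13245
Net migration: 60–74 + 240 → 15782
Population now: 0–14=12243, 15–29=13173, 30–44=13837, 45–59=19453, 60–74=15782, 75–89=13245
Period 3.
Births: 13173 × 0.396 = 5217, 13837 × 0.333 = 4608 → total 9825
15–29: 12243 × 0.973 = 11912
30–44: 13173 × 0.974 = 12831
45–59: 13837 × 0.979 = 13546
60–74: 19453 × 0.968 = 18831
75–89: 15782 × 0.981 = 15482
Net migration: 60–74 + 240 → 19071
Population now: 0–14=9825, 15–29=11912, 30–44=12831, 45–59=13546, 60–74=19071, 75–89=15482
Total after period 3: 9825 + 11912 + 12831 + 13546 + 19071 + 15482 = 82667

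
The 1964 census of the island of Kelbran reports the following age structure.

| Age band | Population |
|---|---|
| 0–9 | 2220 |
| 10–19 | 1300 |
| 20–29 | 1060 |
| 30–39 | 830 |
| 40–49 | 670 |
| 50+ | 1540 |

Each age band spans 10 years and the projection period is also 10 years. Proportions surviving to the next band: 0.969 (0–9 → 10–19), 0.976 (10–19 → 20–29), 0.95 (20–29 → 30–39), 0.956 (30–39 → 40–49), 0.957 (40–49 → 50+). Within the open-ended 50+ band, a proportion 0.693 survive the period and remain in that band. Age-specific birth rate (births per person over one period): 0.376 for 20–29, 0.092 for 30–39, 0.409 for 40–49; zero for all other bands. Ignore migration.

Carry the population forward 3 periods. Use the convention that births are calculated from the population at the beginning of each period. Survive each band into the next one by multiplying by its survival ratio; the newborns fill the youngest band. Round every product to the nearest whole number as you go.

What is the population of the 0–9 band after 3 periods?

(Bands numbered youngest = 1 to oldest = 6.)
— Period 1 —
Births: 1060 × 0.376 = 399, 830 × 0.092 = 76, 670 × 0.409 = 274 → 749
Band 2: 2220 × 0.969 = 2151
Band 3: 1300 × 0.976 = 1269
Band 4: 1060 × 0.95 = 1007
Band 5: 830 × 0.956 = 793
Band 6: 670 × 0.957 + 1540 × 0.693 = 641 + 1067 = 1708
End of period: [749, 2151, 1269, 1007, 793, 1708]
— Period 2 —
Births: 1269 × 0.376 = 477, 1007 × 0.092 = 93, 793 × 0.409 = 324 → 894
Band 2: 749 × 0.969 = 726
Band 3: 2151 × 0.976 = 2099
Band 4: 1269 × 0.95 = 1206
Band 5: 1007 × 0.956 = 963
Band 6: 793 × 0.957 + 1708 × 0.693 = 759 + 1184 = 1943
End of period: [894, 726, 2099, 1206, 963, 1943]
— Period 3 —
Births: 2099 × 0.376 = 789, 1206 × 0.092 = 111, 963 × 0.409 = 394 → 1294
Band 2: 894 × 0.969 = 866
Band 3: 726 × 0.976 = 709
Band 4: 2099 × 0.95 = 1994
Band 5: 1206 × 0.956 = 1153
Band 6: 963 × 0.957 + 1943 × 0.693 = 922 + 1346 = 2268
End of period: [1294, 866, 709, 1994, 1153, 2268]

1294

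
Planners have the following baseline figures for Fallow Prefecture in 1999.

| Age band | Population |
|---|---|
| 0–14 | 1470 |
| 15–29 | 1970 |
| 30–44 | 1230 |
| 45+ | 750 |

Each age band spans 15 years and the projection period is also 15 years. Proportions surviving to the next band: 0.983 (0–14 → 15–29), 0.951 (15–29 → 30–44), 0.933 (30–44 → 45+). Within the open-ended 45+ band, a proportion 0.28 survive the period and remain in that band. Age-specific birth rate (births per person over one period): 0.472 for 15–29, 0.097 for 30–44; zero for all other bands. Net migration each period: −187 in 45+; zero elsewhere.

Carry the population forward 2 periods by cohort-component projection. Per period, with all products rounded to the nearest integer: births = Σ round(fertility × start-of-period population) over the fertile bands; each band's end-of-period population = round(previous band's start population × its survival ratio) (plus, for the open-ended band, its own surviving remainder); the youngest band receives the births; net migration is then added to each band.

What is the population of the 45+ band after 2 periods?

1889

Period 1:
Births: 1970 × 0.472 = 930 ; 1230 × 0.097 = 119 → total 1049
15–29: 1470 × 0.983 = 1445
30–44: 1970 × 0.951 = 1873
45+: 1230 × 0.933 + 750 × 0.28 = 1148 + 210 = 1358
Net migration: 45+ − 187 → 1171
End of period: [1049, 1445, 1873, 1171]
Period 2:
Births: 1445 × 0.472 = 682 ; 1873 × 0.097 = 182 → total 864
15–29: 1049 × 0.983 = 1031
30–44: 1445 × 0.951 = 1374
45+: 1873 × 0.933 + 1171 × 0.28 = 1748 + 328 = 2076
Net migration: 45+ − 187 → 1889
End of period: [864, 1031, 1374, 1889]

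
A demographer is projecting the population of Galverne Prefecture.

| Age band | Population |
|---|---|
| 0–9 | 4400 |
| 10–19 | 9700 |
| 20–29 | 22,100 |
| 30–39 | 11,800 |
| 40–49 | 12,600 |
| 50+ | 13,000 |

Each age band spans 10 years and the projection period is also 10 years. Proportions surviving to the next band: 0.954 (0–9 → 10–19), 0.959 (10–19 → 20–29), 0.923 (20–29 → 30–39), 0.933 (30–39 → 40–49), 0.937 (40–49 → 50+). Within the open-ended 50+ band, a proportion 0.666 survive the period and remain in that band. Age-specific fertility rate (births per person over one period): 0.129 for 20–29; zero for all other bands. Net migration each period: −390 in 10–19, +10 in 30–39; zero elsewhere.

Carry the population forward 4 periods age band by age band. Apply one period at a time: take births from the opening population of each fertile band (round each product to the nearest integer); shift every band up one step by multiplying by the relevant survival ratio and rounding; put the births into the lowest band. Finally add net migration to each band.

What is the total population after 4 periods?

[period 1]
Births: 22100 × 0.129 = 2851
10–19: 4400 × 0.954 = 4198
20–29: 9700 × 0.959 = 9302
30–39: 22100 × 0.923 = 20398
40–49: 11800 × 0.933 = 11009
50+: 12600 × 0.937 + 13000 × 0.666 = 11806 + 8658 = 20464
Net migration: 10–19 − 390 → 3808; 30–39 + 10 → 20408
End of period: [2851, 3808, 9302, 20408, 11009, 20464]
[period 2]
Births: 9302 × 0.129 = 1200
10–19: 2851 × 0.954 = 2720
20–29: 3808 × 0.959 = 3652
30–39: 9302 × 0.923 = 8586
40–49: 20408 × 0.933 = 19041
50+: 11009 × 0.937 + 20464 × 0.666 = 10315 + 13629 = 23944
Net migration: 10–19 − 390 → 2330; 30–39 + 10 → 8596
End of period: [1200, 2330, 3652, 8596, 19041, 23944]
[period 3]
Births: 3652 × 0.129 = 471
10–19: 1200 × 0.954 = 1145
20–29: 2330 × 0.959 = 2234
30–39: 3652 × 0.923 = 3371
40–49: 8596 × 0.933 = 8020
50+: 19041 × 0.937 + 23944 × 0.666 = 17841 + 15947 = 33788
Net migration: 10–19 − 390 → 755; 30–39 + 10 → 3381
End of period: [471, 755, 2234, 3381, 8020, 33788]
[period 4]
Births: 2234 × 0.129 = 288
10–19: 471 × 0.954 = 449
20–29: 755 × 0.959 = 724
30–39: 2234 × 0.923 = 2062
40–49: 3381 × 0.933 = 3154
50+: 8020 × 0.937 + 33788 × 0.666 = 7515 + 22503 = 30018
Net migration: 10–19 − 390 → 59; 30–39 + 10 → 2072
End of period: [288, 59, 724, 2072, 3154, 30018]
Total after period 4: 288 + 59 + 724 + 2072 + 3154 + 30018 = 36315

36315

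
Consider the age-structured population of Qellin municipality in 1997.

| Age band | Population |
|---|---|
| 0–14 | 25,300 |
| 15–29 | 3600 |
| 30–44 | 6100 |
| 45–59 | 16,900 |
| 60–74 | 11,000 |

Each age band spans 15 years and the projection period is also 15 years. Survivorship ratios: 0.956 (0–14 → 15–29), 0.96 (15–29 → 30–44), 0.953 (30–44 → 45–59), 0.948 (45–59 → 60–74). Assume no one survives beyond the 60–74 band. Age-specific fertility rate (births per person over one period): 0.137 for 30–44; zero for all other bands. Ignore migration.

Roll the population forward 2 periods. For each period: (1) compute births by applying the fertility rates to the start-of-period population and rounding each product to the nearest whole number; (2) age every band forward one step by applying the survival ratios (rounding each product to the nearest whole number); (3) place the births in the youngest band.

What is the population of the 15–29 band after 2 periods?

799

[period 1]
Births: 6100 * 0.137 = 836
15–29: 25300 * 0.956 = 24187
30–44: 3600 * 0.96 = 3456
45–59: 6100 * 0.953 = 5813
60–74: 16900 * 0.948 = 16021
Population now: 0–14=836, 15–29=24187, 30–44=3456, 45–59=5813, 60–74=16021
[period 2]
Births: 3456 * 0.137 = 473
15–29: 836 * 0.956 = 799
30–44: 24187 * 0.96 = 23220
45–59: 3456 * 0.953 = 3294
60–74: 5813 * 0.948 = 5511
Population now: 0–14=473, 15–29=799, 30–44=23220, 45–59=3294, 60–74=5511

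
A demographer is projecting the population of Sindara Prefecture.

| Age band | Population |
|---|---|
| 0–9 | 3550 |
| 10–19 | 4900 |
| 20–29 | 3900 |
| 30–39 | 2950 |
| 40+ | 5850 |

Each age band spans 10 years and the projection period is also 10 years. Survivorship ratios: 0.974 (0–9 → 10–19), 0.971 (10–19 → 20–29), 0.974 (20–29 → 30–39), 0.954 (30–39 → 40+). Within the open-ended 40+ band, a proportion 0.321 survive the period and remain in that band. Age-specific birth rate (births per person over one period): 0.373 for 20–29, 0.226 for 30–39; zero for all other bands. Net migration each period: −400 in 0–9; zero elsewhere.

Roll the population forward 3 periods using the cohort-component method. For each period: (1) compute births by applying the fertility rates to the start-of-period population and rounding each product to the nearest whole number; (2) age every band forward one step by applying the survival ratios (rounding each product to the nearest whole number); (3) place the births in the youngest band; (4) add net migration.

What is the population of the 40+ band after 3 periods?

Let group 1 be 0–9 through group 5 = 40+.
Period 1.
Births: 3900 × 0.373 = 1455, 2950 × 0.226 = 667 ⇒ total 2122
Group 2: 3550 × 0.974 = 3458
Group 3: 4900 × 0.971 = 4758
Group 4: 3900 × 0.974 = 3799
Group 5: 2950 × 0.954 + 5850 × 0.321 = 2814 + 1878 = 4692
Net migration: Group 1 − 400 → 1722
End of period: [1722, 3458, 4758, 3799, 4692]
Period 2.
Births: 4758 × 0.373 = 1775, 3799 × 0.226 = 859 ⇒ total 2634
Group 2: 1722 × 0.974 = 1677
Group 3: 3458 × 0.971 = 3358
Group 4: 4758 × 0.974 = 4634
Group 5: 3799 × 0.954 + 4692 × 0.321 = 3624 + 1506 = 5130
Net migration: Group 1 − 400 → 2234
End of period: [2234, 1677, 3358, 4634, 5130]
Period 3.
Births: 3358 × 0.373 = 1253, 4634 × 0.226 = 1047 ⇒ total 2300
Group 2: 2234 × 0.974 = 2176
Group 3: 1677 × 0.971 = 1628
Group 4: 3358 × 0.974 = 3271
Group 5: 4634 × 0.954 + 5130 × 0.321 = 4421 + 1647 = 6068
Net migration: Group 1 − 400 → 1900
End of period: [1900, 2176, 1628, 3271, 6068]

6068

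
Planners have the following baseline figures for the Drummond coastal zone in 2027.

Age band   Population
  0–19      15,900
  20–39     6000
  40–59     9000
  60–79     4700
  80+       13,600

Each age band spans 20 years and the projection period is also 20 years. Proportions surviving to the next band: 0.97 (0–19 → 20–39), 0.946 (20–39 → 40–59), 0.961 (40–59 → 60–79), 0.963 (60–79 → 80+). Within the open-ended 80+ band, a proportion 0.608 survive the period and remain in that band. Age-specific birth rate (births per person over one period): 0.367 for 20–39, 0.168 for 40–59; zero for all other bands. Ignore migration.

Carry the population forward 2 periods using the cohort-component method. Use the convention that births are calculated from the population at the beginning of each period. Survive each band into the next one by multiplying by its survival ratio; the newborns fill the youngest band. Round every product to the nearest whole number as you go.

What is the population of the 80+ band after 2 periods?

Period 1:
Births: 6000 × 0.367 = 2202 ; 9000 × 0.168 = 1512 — total 3714
20–39: 15900 × 0.97 = 15423
40–59: 6000 × 0.946 = 5676
60–79: 9000 × 0.961 = 8649
80+: 4700 × 0.963 + 13600 × 0.608 = 4526 + 8269 = 12795
→ [3714, 15423, 5676, 8649, 12795]
Period 2:
Births: 15423 × 0.367 = 5660 ; 5676 × 0.168 = 954 — total 6614
20–39: 3714 × 0.97 = 3603
40–59: 15423 × 0.946 = 14590
60–79: 5676 × 0.961 = 5455
80+: 8649 × 0.963 + 12795 × 0.608 = 8329 + 7779 = 16108
→ [6614, 3603, 14590, 5455, 16108]

16108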